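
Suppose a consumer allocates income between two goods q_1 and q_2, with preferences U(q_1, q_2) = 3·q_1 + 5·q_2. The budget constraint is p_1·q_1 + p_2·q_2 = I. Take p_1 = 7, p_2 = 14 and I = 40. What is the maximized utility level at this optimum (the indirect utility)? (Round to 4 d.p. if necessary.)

Perfect substitutes: compare marginal utility per dollar. 3/p_1 vs 5/p_2 → 0.4286 vs 0.3571.
q_1 gives more utility per dollar, so spend all income on q_1: q_1* = I/p_1, q_2* = 0.
Numerically: q_1* = 5.7143, q_2* = 0.
Utility at the optimum: U(5.7143, 0) = 17.1429.

V = 17.1429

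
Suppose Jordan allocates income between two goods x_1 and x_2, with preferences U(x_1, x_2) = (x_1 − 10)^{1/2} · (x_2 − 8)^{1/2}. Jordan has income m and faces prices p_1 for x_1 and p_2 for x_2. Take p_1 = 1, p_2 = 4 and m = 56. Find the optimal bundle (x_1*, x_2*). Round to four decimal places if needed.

Let x_1' = x_1−10, x_2' = x_2−8. MRS = x_2'/x_1' = p_1/p_2.
After buying the subsistence bundle (10, 8), a share 0.5 of the remaining income goes to x_1: x_1* = 10 + 0.5·(m − 10p_1 − 8p_2)/p_1.
Discretionary income = 56 − 10·1 − 8·4 = 14; x_1* = 10 + 0.5·14/1 = 17; x_2* = 8 + 0.5·14/4 = 9.75.

x_1* = 17, x_2* = 9.75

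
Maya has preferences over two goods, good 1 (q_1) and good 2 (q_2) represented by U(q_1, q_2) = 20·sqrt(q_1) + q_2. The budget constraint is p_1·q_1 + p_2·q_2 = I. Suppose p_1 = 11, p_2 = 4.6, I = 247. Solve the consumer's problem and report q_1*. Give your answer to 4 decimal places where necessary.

q_1* = 17.4876

MU_q_1 = 10/√q_1, MU_q_2 = 1. Tangency: 10/√q_1 = p_1/p_2.
Solve: √q_1 = 10·p_2/p_1, so q_1*(p_1,p_2) = (10·p_2/p_1)², and q_2* = (I − p_1·q_1*)/p_2.
Plugging in: q_1* = (10·4.6/11)² = 17.4876.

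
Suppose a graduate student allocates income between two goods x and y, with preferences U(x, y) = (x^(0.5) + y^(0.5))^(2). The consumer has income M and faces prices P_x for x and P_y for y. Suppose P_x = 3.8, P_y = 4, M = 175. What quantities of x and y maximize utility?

Substitute y = (y/x)·x into the budget: x* = M/(P_x + P_y·(y/x)).
Numerically y/x = 0.9025, so x* = 175/(3.8 + 4·0.9025) = 23.6167 and y* = 0.9025·23.6167 = 21.3141.

x* = 23.6167, y* = 21.3141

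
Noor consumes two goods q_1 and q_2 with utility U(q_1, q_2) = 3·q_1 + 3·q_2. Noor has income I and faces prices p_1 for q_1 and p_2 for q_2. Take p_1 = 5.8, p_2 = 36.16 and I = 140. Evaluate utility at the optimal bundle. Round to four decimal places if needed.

Linear utility — the consumer picks whichever good has higher MU/price: 3/5.8 = 0.5172 vs 3/36.16 = 0.083.
q_1 gives more utility per dollar, so spend all income on q_1: q_1* = I/p_1, q_2* = 0.
Numerically: q_1* = 24.1379, q_2* = 0.
Utility at the optimum: U(24.1379, 0) = 72.4138.

V = 72.4138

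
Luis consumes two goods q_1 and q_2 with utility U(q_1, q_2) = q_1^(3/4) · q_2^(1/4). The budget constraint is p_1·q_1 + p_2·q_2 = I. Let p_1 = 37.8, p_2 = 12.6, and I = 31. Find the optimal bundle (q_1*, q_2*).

Tangency: MRS = 3·q_2/q_1 = p_1/p_2.
Rearranging, p_2·q_2 = (1/3)·p_1·q_1. Substituting into the budget gives p_1·q_1·(1 + (1/3)) = I.
Demand: q_1*(p_1,p_2,I) = 0.75·I/p_1 and q_2* = 0.25·I/p_2.
At p_1=37.8, p_2=12.6, I=31: q_1* = 0.75·31/37.8 = 0.6151, q_2* = 0.6151.

q_1* = 0.6151, q_2* = 0.6151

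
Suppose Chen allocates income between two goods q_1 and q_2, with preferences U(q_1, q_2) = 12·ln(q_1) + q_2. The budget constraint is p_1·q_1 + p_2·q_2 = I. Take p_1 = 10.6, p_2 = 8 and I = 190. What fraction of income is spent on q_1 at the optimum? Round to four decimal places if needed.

share on q_1 = 0.5053

MU_q_1 = 12/q_1, MU_q_2 = 1. Tangency: 12/q_1 = p_1/p_2.
So q_1*(p_1,p_2) = 12·p_2/p_1, independent of income; and q_2* = (I − 12·p_2)/p_2.
At the given prices: q_1* = 12·8/10.6 = 9.0566, and q_2* = 11.75.
Expenditure on q_1: 10.6·9.0566 = 96; share = 0.5053.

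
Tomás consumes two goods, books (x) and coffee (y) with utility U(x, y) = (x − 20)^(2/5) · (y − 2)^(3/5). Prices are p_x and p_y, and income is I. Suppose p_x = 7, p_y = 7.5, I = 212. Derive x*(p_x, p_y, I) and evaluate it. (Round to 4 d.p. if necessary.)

x* = 23.2571

Discretionary income = 212 − 20·7 − 2·7.5 = 57; x* = 20 + 0.4·57/7 = 23.2571.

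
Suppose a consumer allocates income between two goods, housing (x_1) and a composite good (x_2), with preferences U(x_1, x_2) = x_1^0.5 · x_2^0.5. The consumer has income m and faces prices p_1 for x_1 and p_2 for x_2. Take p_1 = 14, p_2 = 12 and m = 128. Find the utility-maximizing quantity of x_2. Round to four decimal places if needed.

x_2* = 5.3333

The MRS is x_2/x_1. Set MRS = p_1/p_2.
Rearranging, p_2·x_2 = p_1·x_1. Substituting into the budget gives p_1·x_1·(1 + 1) = m.
Demand: x_1*(p_1,p_2,m) = 0.5·m/p_1 and x_2* = 0.5·m/p_2.
At p_1=14, p_2=12, m=128: x_2* = 0.5·128/12 = 5.3333.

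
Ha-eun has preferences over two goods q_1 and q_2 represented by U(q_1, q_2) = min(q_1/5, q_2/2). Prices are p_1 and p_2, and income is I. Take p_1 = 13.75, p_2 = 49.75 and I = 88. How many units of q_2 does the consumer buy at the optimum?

q_2* = 1.0461

With perfect complements, no substitution: consume in ratio q_1:q_2 = 5:2.
Budget: p_1·q_1 + p_2·(2/5)·q_1 = I, so (5·p_1 + 2·p_2)·q_1 = 5·I.
Demand: q_1*(p_1,p_2,I) = 5·I/(5·p_1 + 2·p_2), q_2* = 2·I/(5·p_1 + 2·p_2).
Here 5·13.75 + 2·49.75 = 168.25, giving q_2* = 1.0461.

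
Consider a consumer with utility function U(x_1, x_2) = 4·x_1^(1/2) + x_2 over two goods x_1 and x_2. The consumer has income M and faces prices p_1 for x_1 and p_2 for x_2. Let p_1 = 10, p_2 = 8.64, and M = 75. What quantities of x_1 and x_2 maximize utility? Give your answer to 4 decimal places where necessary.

x_1* = 2.986, x_2* = 5.2246

MU_x_1 = 2/√x_1, MU_x_2 = 1. Tangency: 2/√x_1 = p_1/p_2.
Thus x_1* = (2·p_2/p_1)² — independent of M — with the rest of income spent on x_2.
Plugging in: x_1* = (2·8.64/10)² = 2.986, x_2* = 5.2246.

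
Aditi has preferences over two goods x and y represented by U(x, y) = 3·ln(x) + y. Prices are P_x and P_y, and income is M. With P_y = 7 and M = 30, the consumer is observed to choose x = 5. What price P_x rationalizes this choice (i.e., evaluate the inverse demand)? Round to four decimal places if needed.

MU_x = 3/x, MU_y = 1. Tangency: 3/x = P_x/P_y.
So x*(P_x,P_y) = 3·P_y/P_x, independent of income; and y* = (M − 3·P_y)/P_y.
Set x* = 5 in the demand function and solve for P_x: P_x = 4.2.

P_x = 4.2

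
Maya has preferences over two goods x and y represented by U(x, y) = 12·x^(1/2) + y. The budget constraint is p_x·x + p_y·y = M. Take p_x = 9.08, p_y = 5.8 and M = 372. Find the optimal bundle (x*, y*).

x* = 14.6888, y* = 41.1423

MU_x = 6/√x, MU_y = 1. Tangency: 6/√x = p_x/p_y.
Solve: √x = 6·p_y/p_x, so x*(p_x,p_y) = (6·p_y/p_x)², and y* = (M − p_x·x*)/p_y.
Plugging in: x* = (6·5.8/9.08)² = 14.6888, y* = 41.1423.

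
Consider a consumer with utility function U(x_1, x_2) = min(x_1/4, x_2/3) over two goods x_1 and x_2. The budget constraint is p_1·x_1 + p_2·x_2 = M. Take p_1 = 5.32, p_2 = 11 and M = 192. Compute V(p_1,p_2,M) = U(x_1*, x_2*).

V = 3.5372

Leontief preferences: the optimum is at the kink where x_1/4 = x_2/3, i.e. x_2 = (3/4)·x_1.
Budget: p_1·x_1 + p_2·(3/4)·x_1 = M, so (4·p_1 + 3·p_2)·x_1 = 4·M.
Demand: x_1*(p_1,p_2,M) = 4·M/(4·p_1 + 3·p_2), x_2* = 3·M/(4·p_1 + 3·p_2).
Here 4·5.32 + 3·11 = 54.28, giving x_1* = 14.1489 and x_2* = 10.6116.
Utility at the optimum: U(14.1489, 10.6116) = 3.5372.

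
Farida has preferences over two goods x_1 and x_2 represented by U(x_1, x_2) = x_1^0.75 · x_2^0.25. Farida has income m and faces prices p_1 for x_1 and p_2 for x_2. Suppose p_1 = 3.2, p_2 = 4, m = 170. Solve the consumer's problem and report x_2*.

x_2* = 10.625

MU_x_1/MU_x_2 = (0.75·x_2)/(0.25·x_1); tangency sets this equal to p_1/p_2.
So 0.75·p_2·x_2 = 0.25·p_1·x_1; combined with the budget, a share 0.75 of income goes to x_1.
Demand: x_1*(p_1,p_2,m) = 0.75·m/p_1 and x_2* = 0.25·m/p_2.
At p_1=3.2, p_2=4, m=170: x_2* = 0.25·170/4 = 10.625.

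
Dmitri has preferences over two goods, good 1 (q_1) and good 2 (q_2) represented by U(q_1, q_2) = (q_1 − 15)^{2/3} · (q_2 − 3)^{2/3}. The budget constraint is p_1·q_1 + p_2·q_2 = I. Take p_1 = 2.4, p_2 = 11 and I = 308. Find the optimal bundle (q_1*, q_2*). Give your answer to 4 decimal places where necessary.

Discretionary income = 308 − 15·2.4 − 3·11 = 239; q_1* = 15 + 0.5·239/2.4 = 64.7917; q_2* = 3 + 0.5·239/11 = 13.8636.

q_1* = 64.7917, q_2* = 13.8636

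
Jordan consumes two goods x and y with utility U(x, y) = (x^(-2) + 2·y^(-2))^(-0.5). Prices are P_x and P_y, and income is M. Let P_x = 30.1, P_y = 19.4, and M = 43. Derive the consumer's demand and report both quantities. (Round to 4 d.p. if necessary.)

MU_x ∝ x^(-3), MU_y ∝ 2·y^(-3), so MRS = (1/2)·(y/x)^(3) = P_x/P_y.
Solve for the ratio: y/x = [2·P_x/P_y]^(1/3).
With the ratio pinned down, the budget gives x* = M/(P_x + P_y·(y/x)) and y* = (y/x)·x*.
Numerically y/x = 1.458584, so x* = 43/(30.1 + 19.4·1.458584) = 0.7363 and y* = 1.458584·0.7363 = 1.074.

x* = 0.7363, y* = 1.074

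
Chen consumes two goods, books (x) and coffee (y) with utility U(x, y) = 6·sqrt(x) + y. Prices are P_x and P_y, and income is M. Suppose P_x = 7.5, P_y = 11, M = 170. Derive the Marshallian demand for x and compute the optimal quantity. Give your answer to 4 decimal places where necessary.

x* = 19.36

MU_x = 3/√x, MU_y = 1. Tangency: 3/√x = P_x/P_y.
Solve: √x = 3·P_y/P_x, so x*(P_x,P_y) = (3·P_y/P_x)², and y* = (M − P_x·x*)/P_y.
Plugging in: x* = (3·11/7.5)² = 19.36.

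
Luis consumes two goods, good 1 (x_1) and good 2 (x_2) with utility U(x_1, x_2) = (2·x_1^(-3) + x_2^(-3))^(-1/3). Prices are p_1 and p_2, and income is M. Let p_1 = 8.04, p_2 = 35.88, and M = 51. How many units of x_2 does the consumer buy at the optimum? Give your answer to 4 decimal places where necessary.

From the CES first-order condition, 2·(x_2/x_1)^(4) = p_1/p_2.
Solve for the ratio: x_2/x_1 = [(1/2)·p_1/p_2]^(0.25).
With the ratio pinned down, the budget gives x_1* = M/(p_1 + p_2·(x_2/x_1)) and x_2* = (x_2/x_1)·x_1*.
Numerically x_2/x_1 = 0.578553, so x_1* = 51/(8.04 + 35.88·0.578553) = 1.7709 and x_2* = 0.578553·1.7709 = 1.0246.

x_2* = 1.0246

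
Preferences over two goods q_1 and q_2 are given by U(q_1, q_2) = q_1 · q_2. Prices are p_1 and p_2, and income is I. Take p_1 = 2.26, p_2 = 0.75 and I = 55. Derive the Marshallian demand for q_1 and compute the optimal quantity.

MU_q_1/MU_q_2 = (q_2)/(q_1); tangency sets this equal to p_1/p_2.
So p_2·q_2 = p_1·q_1; combined with the budget, a share 0.5 of income goes to q_1.
Demand: q_1*(p_1,p_2,I) = 0.5·I/p_1 and q_2* = 0.5·I/p_2.
At p_1=2.26, p_2=0.75, I=55: q_1* = 0.5·55/2.26 = 12.1681.

q_1* = 12.1681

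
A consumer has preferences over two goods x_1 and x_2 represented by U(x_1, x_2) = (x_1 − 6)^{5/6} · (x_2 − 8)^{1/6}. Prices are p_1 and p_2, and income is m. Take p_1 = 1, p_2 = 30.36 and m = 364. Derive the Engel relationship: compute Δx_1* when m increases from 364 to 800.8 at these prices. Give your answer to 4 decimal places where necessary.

Δx_1* = 364

After buying the subsistence bundle (6, 8), a share 5/6 of the remaining income goes to x_1: x_1* = 6 + 5/6·(m − 6p_1 − 8p_2)/p_1.
Discretionary income = 364 − 6·1 − 8·30.36 = 115.12; x_1* = 6 + 5/6·115.12/1 = 101.9333.
At m' = 800.8: x_1* = 465.9333. Change: 465.9333 − 101.9333 = 364.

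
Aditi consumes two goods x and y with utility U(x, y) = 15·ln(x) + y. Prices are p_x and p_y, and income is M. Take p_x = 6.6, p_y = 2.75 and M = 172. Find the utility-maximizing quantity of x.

So x*(p_x,p_y) = 15·p_y/p_x, independent of income; and y* = (M − 15·p_y)/p_y.
At the given prices: x* = 15·2.75/6.6 = 6.25.

x* = 6.25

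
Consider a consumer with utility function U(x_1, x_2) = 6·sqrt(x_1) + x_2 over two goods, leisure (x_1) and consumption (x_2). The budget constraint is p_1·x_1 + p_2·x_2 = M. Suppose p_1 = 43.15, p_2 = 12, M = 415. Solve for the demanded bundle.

x_1* = 0.6961, x_2* = 32.0804

MU_x_1 = 3/√x_1, MU_x_2 = 1. Tangency: 3/√x_1 = p_1/p_2.
Thus x_1* = (3·p_2/p_1)² — independent of M — with the rest of income spent on x_2.
Plugging in: x_1* = (3·12/43.15)² = 0.6961, x_2* = 32.0804.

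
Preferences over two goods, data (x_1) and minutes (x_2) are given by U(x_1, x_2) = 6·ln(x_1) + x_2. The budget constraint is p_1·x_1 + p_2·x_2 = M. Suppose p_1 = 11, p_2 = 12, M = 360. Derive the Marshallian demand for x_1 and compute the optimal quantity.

MU_x_1 = 6/x_1, MU_x_2 = 1. Tangency: 6/x_1 = p_1/p_2.
So x_1*(p_1,p_2) = 6·p_2/p_1, independent of income; and x_2* = (M − 6·p_2)/p_2.
At the given prices: x_1* = 6·12/11 = 6.5455.

x_1* = 6.5455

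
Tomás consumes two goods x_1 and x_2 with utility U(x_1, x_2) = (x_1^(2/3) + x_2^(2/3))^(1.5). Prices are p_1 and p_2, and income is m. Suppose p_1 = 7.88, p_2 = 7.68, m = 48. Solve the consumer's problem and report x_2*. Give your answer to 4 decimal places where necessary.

x_2* = 3.2053

MU_x_1 ∝ x_1^(-1/3), MU_x_2 ∝ x_2^(-1/3), so MRS = (x_2/x_1)^(1/3) = p_1/p_2.
Hence x_2/x_1 = (p_1/p_2)^(1/(1/3)), i.e. raised to the 3 power.
With the ratio pinned down, the budget gives x_1* = m/(p_1 + p_2·(x_2/x_1)) and x_2* = (x_2/x_1)·x_1*.
Numerically x_2/x_1 = 1.080177, so x_1* = 48/(7.88 + 7.68·1.080177) = 2.9674 and x_2* = 1.080177·2.9674 = 3.2053.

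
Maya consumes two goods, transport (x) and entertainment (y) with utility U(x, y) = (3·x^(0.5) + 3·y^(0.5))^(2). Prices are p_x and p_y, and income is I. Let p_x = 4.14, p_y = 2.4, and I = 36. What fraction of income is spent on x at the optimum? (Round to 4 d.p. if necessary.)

share on x = 0.367

From the CES first-order condition, (y/x)^(0.5) = p_x/p_y.
Hence y/x = (p_x/p_y)^(1/(0.5)), i.e. raised to the 2 power.
Substitute y = (y/x)·x into the budget: x* = I/(p_x + p_y·(y/x)).
Numerically y/x = 2.975625, so x* = 36/(4.14 + 2.4·2.975625) = 3.1911 and y* = 2.975625·3.1911 = 9.4954.
Expenditure on x: 4.14·3.1911 = 13.211; share = 0.367.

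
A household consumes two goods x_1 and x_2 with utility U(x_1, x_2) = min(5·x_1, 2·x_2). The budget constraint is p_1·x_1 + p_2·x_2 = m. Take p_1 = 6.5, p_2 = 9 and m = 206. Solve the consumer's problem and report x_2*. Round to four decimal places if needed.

x_2* = 17.7586

With perfect complements, no substitution: consume in ratio x_1:x_2 = 2:5.
Budget: p_1·x_1 + p_2·(5/2)·x_1 = m, so (2·p_1 + 5·p_2)·x_1 = 2·m.
Demand: x_1*(p_1,p_2,m) = 2·m/(2·p_1 + 5·p_2), x_2* = 5·m/(2·p_1 + 5·p_2).
Here 2·6.5 + 5·9 = 58, giving x_2* = 17.7586.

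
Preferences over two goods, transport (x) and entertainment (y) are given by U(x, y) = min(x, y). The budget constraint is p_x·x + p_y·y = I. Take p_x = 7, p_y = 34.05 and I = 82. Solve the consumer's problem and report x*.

x* = 1.9976

Leontief preferences: the optimum is at the kink where x/1 = y/1, i.e. y = x.
Budget: p_x·x + p_y·x = I, so (p_x + p_y)·x = I.
Demand: x*(p_x,p_y,I) = I/(p_x + p_y), y* = I/(p_x + p_y).
Here 7 + 34.05 = 41.05, giving x* = 1.9976.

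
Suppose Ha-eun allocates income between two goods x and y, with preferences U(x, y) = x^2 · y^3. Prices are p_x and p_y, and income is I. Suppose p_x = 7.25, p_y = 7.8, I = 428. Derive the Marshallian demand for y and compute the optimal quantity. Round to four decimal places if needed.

y* = 32.9231

The MRS is (2/3)·y/x. Set MRS = p_x/p_y.
So 2·p_y·y = 3·p_x·x; combined with the budget, a share 0.4 of income goes to x.
Demand: x*(p_x,p_y,I) = 0.4·I/p_x and y* = 0.6·I/p_y.
At p_x=7.25, p_y=7.8, I=428: y* = 0.6·428/7.8 = 32.9231.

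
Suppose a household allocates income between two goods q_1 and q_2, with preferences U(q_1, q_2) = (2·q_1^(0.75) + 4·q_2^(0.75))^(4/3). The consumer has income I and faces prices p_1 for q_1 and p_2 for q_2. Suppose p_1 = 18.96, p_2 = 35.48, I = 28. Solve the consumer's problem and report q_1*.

MU_q_1 ∝ 2·q_1^(-0.25), MU_q_2 ∝ 4·q_2^(-0.25), so MRS = (1/2)·(q_2/q_1)^(0.25) = p_1/p_2.
Solve for the ratio: q_2/q_1 = [2·p_1/p_2]^(4).
Substitute q_2 = (q_2/q_1)·q_1 into the budget: q_1* = I/(p_1 + p_2·(q_2/q_1)).
Numerically q_2/q_1 = 1.304785, so q_1* = 28/(18.96 + 35.48·1.304785) = 0.4291.

q_1* = 0.4291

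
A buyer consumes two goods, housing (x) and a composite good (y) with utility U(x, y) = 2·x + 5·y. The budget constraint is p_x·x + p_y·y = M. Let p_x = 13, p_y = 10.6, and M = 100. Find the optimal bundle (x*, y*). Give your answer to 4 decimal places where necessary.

Linear utility — the consumer picks whichever good has higher MU/price: 2/13 = 0.1538 vs 5/10.6 = 0.4717.
y gives more utility per dollar, so spend all income on y: y* = M/p_y, x* = 0.
Numerically: x* = 0, y* = 9.434.

x* = 0, y* = 9.434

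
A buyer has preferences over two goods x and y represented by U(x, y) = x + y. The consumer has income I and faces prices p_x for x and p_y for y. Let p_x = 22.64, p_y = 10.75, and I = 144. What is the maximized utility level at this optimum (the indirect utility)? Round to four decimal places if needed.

Linear utility — the consumer picks whichever good has higher MU/price: 1/22.64 = 0.0442 vs 1/10.75 = 0.093.
y gives more utility per dollar, so spend all income on y: y* = I/p_y, x* = 0.
Numerically: x* = 0, y* = 13.3953.
Utility at the optimum: U(0, 13.3953) = 13.3953.

V = 13.3953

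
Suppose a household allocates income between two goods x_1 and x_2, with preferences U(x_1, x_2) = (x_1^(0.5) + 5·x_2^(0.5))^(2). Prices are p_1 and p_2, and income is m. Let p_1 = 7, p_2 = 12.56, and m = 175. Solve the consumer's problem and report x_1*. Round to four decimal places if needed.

x_1* = 1.6741

From the CES first-order condition, (1/5)·(x_2/x_1)^(0.5) = p_1/p_2.
Solve for the ratio: x_2/x_1 = [5·p_1/p_2]^(2).
With the ratio pinned down, the budget gives x_1* = m/(p_1 + p_2·(x_2/x_1)) and x_2* = (x_2/x_1)·x_1*.
Numerically x_2/x_1 = 7.765274, so x_1* = 175/(7 + 12.56·7.765274) = 1.6741.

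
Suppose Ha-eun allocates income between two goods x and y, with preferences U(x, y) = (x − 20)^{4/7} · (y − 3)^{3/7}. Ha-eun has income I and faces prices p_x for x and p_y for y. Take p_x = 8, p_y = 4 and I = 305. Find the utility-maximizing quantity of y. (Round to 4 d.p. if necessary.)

y* = 17.25

Substituting into the budget: x* = 20 + 4/7·(I − 20·p_x − 3·p_y)/p_x, and y* = 3 + 3/7·(…)/p_y.
Discretionary income = 305 − 20·8 − 3·4 = 133; y* = 3 + 3/7·133/4 = 17.25.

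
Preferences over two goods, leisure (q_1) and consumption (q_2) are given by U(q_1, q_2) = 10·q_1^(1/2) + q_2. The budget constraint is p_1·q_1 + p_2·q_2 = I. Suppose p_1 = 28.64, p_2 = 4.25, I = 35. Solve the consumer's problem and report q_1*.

q_1* = 0.5505

Utility is quasi-linear in q_2; the FOC for q_1 is 5/√q_1 = p_1/p_2.
Thus q_1* = (5·p_2/p_1)² — independent of I — with the rest of income spent on q_2.
Plugging in: q_1* = (5·4.25/28.64)² = 0.5505.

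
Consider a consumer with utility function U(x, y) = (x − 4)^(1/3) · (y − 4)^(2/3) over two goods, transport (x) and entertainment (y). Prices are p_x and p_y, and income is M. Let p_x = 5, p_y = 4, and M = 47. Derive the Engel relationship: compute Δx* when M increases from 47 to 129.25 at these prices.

Δx* = 5.4833

Let x' = x−4, y' = y−4. MRS = (1/2)·y'/x' = p_x/p_y.
After buying the subsistence bundle (4, 4), a share 1/3 of the remaining income goes to x: x* = 4 + 1/3·(M − 4p_x − 4p_y)/p_x.
Discretionary income = 47 − 4·5 − 4·4 = 11; x* = 4 + 1/3·11/5 = 4.7333.
At M' = 129.25: x* = 10.2167. Change: 10.2167 − 4.7333 = 5.4833.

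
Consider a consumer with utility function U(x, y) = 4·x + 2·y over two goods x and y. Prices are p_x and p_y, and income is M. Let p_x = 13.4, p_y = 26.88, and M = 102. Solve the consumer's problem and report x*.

Linear utility — the consumer picks whichever good has higher MU/price: 4/13.4 = 0.2985 vs 2/26.88 = 0.0744.
x gives more utility per dollar, so spend all income on x: x* = M/p_x, y* = 0.
Numerically: x* = 7.6119, y* = 0.

x* = 7.6119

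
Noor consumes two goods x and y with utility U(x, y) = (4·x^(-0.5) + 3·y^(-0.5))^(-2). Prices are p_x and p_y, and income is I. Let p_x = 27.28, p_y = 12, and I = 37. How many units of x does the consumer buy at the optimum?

x* = 0.8332

MRS = MU_x/MU_y = (4/3)·(y/x)^(1.5). Set equal to p_x/p_y.
Hence y/x = ((3/4)·p_x/p_y)^(1/(1.5)), i.e. raised to the 2/3 power.
With the ratio pinned down, the budget gives x* = I/(p_x + p_y·(y/x)) and y* = (y/x)·x*.
Numerically y/x = 1.427194, so x* = 37/(27.28 + 12·1.427194) = 0.8332.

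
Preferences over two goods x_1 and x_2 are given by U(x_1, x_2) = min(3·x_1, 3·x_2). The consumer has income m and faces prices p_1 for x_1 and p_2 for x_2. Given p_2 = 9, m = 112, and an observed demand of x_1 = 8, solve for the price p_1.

p_1 = 5

With perfect complements, no substitution: consume in ratio x_1:x_2 = 3:3.
Budget: p_1·x_1 + p_2·x_1 = m, so (3·p_1 + 3·p_2)·x_1 = 3·m.
Demand: x_1*(p_1,p_2,m) = 3·m/(3·p_1 + 3·p_2), x_2* = 3·m/(3·p_1 + 3·p_2).
Set x_1* = 8 in the demand function and solve for p_1: p_1 = 5.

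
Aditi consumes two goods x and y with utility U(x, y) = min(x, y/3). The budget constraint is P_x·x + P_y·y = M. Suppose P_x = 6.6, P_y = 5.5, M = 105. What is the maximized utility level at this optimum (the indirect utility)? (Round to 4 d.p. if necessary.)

Demand: x*(P_x,P_y,M) = M/(P_x + 3·P_y), y* = 3·M/(P_x + 3·P_y).
Here 6.6 + 3·5.5 = 23.1, giving x* = 4.5455 and y* = 13.6364.
Utility at the optimum: U(4.5455, 13.6364) = 4.5455.

V = 4.5455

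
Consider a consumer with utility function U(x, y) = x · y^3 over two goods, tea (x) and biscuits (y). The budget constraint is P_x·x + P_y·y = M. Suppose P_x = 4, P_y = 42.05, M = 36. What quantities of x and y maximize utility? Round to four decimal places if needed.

x* = 2.25, y* = 0.6421

Tangency: MRS = (1/3)·y/x = P_x/P_y.
So P_y·y = 3·P_x·x; combined with the budget, a share 0.25 of income goes to x.
Demand: x*(P_x,P_y,M) = 0.25·M/P_x and y* = 0.75·M/P_y.
At P_x=4, P_y=42.05, M=36: x* = 0.25·36/4 = 2.25, y* = 0.6421.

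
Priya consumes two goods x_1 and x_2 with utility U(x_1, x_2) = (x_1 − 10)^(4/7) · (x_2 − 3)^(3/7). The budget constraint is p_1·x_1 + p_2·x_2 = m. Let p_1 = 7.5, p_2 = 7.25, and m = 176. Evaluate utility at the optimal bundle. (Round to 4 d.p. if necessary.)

V = 5.4158

MRS = (4/3)·(x_2−3)/(x_1−10). Tangency with p_1/p_2 gives x_2−3 = (3/4)·(p_1/p_2)·(x_1−10).
Substituting into the budget: x_1* = 10 + 4/7·(m − 10·p_1 − 3·p_2)/p_1, and x_2* = 3 + 3/7·(…)/p_2.
Discretionary income = 176 − 10·7.5 − 3·7.25 = 79.25; x_1* = 10 + 4/7·79.25/7.5 = 16.0381; x_2* = 3 + 3/7·79.25/7.25 = 7.6847.
Utility at the optimum: U(16.0381, 7.6847) = 5.4158.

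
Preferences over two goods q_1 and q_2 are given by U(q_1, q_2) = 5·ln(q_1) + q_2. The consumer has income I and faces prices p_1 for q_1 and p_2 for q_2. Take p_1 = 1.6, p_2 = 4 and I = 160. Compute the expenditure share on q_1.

share on q_1 = 0.125

So q_1*(p_1,p_2) = 5·p_2/p_1, independent of income; and q_2* = (I − 5·p_2)/p_2.
At the given prices: q_1* = 5·4/1.6 = 12.5, and q_2* = 35.
Expenditure on q_1: 1.6·12.5 = 20; share = 0.125.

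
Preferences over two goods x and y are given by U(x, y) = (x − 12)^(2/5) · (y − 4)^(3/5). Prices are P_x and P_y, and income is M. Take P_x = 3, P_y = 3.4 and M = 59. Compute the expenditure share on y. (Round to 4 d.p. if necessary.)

This is Cobb-Douglas in (x−12, y−4): tangency gives 0.4·P_y·(y−4) = 0.6·P_x·(x−12).
After buying the subsistence bundle (12, 4), a share 0.4 of the remaining income goes to x: x* = 12 + 0.4·(M − 12P_x − 4P_y)/P_x.
Discretionary income = 59 − 12·3 − 4·3.4 = 9.4; x* = 12 + 0.4·9.4/3 = 13.2533; y* = 4 + 0.6·9.4/3.4 = 5.6588.
Expenditure on y: 3.4·5.6588 = 19.24; share = 0.3261.

share on y = 0.3261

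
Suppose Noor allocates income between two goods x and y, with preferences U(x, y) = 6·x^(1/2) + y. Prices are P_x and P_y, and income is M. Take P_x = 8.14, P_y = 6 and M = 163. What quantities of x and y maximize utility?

Set MRS = P_x/P_y: 3·x^(−1/2) = P_x/P_y.
Thus x* = (3·P_y/P_x)² — independent of M — with the rest of income spent on y.
Plugging in: x* = (3·6/8.14)² = 4.8899, y* = 20.5328.

x* = 4.8899, y* = 20.5328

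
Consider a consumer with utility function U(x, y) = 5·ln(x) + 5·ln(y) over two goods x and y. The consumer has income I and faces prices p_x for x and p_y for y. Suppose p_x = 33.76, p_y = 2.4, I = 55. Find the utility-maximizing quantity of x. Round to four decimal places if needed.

x* = 0.8146

At p_x=33.76, p_y=2.4, I=55: x* = 0.5·55/33.76 = 0.8146.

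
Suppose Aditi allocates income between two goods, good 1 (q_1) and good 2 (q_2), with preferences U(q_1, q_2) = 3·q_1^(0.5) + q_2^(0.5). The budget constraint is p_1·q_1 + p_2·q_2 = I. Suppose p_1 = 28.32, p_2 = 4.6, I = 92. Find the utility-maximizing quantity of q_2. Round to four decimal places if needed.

MU_q_1 ∝ 3·q_1^(-0.5), MU_q_2 ∝ q_2^(-0.5), so MRS = 3·(q_2/q_1)^(0.5) = p_1/p_2.
Hence q_2/q_1 = ((1/3)·p_1/p_2)^(1/(0.5)), i.e. raised to the 2 power.
Substitute q_2 = (q_2/q_1)·q_1 into the budget: q_1* = I/(p_1 + p_2·(q_2/q_1)).
Numerically q_2/q_1 = 4.211418, so q_1* = 92/(28.32 + 4.6·4.211418) = 1.929 and q_2* = 4.211418·1.929 = 8.1239.

q_2* = 8.1239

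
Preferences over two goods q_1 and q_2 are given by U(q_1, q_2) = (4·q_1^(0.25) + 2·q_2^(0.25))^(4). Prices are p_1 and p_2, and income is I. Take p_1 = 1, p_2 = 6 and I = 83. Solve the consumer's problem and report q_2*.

MRS = MU_q_1/MU_q_2 = 2·(q_2/q_1)^(0.75). Set equal to p_1/p_2.
Hence q_2/q_1 = ((1/2)·p_1/p_2)^(1/(0.75)), i.e. raised to the 4/3 power.
With the ratio pinned down, the budget gives q_1* = I/(p_1 + p_2·(q_2/q_1)) and q_2* = (q_2/q_1)·q_1*.
Numerically q_2/q_1 = 0.036399, so q_1* = 83/(1 + 6·0.036399) = 68.1224 and q_2* = 0.036399·68.1224 = 2.4796.

q_2* = 2.4796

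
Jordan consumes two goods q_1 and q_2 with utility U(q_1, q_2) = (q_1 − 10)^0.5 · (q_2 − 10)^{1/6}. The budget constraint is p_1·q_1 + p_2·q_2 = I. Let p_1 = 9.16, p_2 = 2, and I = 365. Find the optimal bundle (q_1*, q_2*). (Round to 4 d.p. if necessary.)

Let q_1' = q_1−10, q_2' = q_2−10. MRS = 3·q_2'/q_1' = p_1/p_2.
Substituting into the budget: q_1* = 10 + 0.75·(I − 10·p_1 − 10·p_2)/p_1, and q_2* = 10 + 0.25·(…)/p_2.
Discretionary income = 365 − 10·9.16 − 10·2 = 253.4; q_1* = 10 + 0.75·253.4/9.16 = 30.7478; q_2* = 10 + 0.25·253.4/2 = 41.675.

q_1* = 30.7478, q_2* = 41.675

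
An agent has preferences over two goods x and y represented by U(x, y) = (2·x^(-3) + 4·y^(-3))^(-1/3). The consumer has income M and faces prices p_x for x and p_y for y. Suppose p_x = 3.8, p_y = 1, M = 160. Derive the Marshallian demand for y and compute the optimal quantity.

MU_x ∝ 2·x^(-4), MU_y ∝ 4·y^(-4), so MRS = (1/2)·(y/x)^(4) = p_x/p_y.
Solve for the ratio: y/x = [2·p_x/p_y]^(0.25).
Substitute y = (y/x)·x into the budget: x* = M/(p_x + p_y·(y/x)).
Numerically y/x = 1.660364, so x* = 160/(3.8 + 1·1.660364) = 29.3021 and y* = 1.660364·29.3021 = 48.6521.

y* = 48.6521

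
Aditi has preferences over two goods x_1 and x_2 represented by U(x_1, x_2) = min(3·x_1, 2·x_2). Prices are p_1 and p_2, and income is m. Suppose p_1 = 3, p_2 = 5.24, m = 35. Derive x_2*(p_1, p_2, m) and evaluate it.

Leontief preferences: the optimum is at the kink where x_1/2 = x_2/3, i.e. x_2 = (3/2)·x_1.
Budget: p_1·x_1 + p_2·(3/2)·x_1 = m, so (2·p_1 + 3·p_2)·x_1 = 2·m.
Demand: x_1*(p_1,p_2,m) = 2·m/(2·p_1 + 3·p_2), x_2* = 3·m/(2·p_1 + 3·p_2).
Here 2·3 + 3·5.24 = 21.72, giving x_2* = 4.8343.

x_2* = 4.8343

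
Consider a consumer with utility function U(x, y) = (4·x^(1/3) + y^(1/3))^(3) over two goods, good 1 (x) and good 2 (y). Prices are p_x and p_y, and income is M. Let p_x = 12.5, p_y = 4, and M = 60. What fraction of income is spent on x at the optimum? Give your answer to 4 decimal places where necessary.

From the CES first-order condition, 4·(y/x)^(2/3) = p_x/p_y.
Hence y/x = ((1/4)·p_x/p_y)^(1/(2/3)), i.e. raised to the 1.5 power.
Substitute y = (y/x)·x into the budget: x* = M/(p_x + p_y·(y/x)).
Numerically y/x = 0.690534, so x* = 60/(12.5 + 4·0.690534) = 3.9313 and y* = 0.690534·3.9313 = 2.7147.
Expenditure on x: 12.5·3.9313 = 49.1412; share = 0.819.

share on x = 0.819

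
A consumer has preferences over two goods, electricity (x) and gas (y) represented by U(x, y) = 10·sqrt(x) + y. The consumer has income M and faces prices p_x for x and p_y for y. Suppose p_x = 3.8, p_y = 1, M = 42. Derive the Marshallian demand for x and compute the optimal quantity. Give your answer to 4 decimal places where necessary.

MU_x = 5/√x, MU_y = 1. Tangency: 5/√x = p_x/p_y.
Solve: √x = 5·p_y/p_x, so x*(p_x,p_y) = (5·p_y/p_x)², and y* = (M − p_x·x*)/p_y.
Plugging in: x* = (5·1/3.8)² = 1.7313.

x* = 1.7313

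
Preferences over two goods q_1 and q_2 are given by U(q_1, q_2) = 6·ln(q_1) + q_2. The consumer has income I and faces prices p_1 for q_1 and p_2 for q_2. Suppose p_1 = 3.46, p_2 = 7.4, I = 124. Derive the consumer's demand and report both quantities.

q_1* = 12.8324, q_2* = 10.7568

MU_q_1 = 6/q_1, MU_q_2 = 1. Tangency: 6/q_1 = p_1/p_2.
So q_1*(p_1,p_2) = 6·p_2/p_1, independent of income; and q_2* = (I − 6·p_2)/p_2.
At the given prices: q_1* = 6·7.4/3.46 = 12.8324, and q_2* = 10.7568.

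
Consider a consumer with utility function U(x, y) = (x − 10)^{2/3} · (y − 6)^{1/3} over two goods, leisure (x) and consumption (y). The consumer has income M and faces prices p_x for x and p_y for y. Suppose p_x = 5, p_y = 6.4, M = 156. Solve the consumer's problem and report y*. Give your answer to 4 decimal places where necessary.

y* = 9.5208

After buying the subsistence bundle (10, 6), a share 2/3 of the remaining income goes to x: x* = 10 + 2/3·(M − 10p_x − 6p_y)/p_x.
Discretionary income = 156 − 10·5 − 6·6.4 = 67.6; y* = 6 + 1/3·67.6/6.4 = 9.5208.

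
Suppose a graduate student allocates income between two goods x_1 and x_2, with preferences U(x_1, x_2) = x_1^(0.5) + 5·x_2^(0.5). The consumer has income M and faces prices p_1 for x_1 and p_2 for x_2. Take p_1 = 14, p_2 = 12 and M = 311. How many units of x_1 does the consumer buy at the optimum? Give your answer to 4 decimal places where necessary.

With the ratio pinned down, the budget gives x_1* = M/(p_1 + p_2·(x_2/x_1)) and x_2* = (x_2/x_1)·x_1*.
Numerically x_2/x_1 = 34.027778, so x_1* = 311/(14 + 12·34.027778) = 0.7364.

x_1* = 0.7364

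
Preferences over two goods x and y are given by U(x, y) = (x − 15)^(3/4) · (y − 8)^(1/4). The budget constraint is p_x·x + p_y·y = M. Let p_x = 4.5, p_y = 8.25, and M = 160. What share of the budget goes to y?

share on y = 0.4539

Let x' = x−15, y' = y−8. MRS = 3·y'/x' = p_x/p_y.
Substituting into the budget: x* = 15 + 0.75·(M − 15·p_x − 8·p_y)/p_x, and y* = 8 + 0.25·(…)/p_y.
Discretionary income = 160 − 15·4.5 − 8·8.25 = 26.5; x* = 15 + 0.75·26.5/4.5 = 19.4167; y* = 8 + 0.25·26.5/8.25 = 8.803.
Expenditure on y: 8.25·8.803 = 72.625; share = 0.4539.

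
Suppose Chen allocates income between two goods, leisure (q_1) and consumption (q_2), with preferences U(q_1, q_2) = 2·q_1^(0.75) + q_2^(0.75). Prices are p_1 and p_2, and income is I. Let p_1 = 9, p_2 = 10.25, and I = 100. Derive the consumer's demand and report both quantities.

With the ratio pinned down, the budget gives q_1* = I/(p_1 + p_2·(q_2/q_1)) and q_2* = (q_2/q_1)·q_1*.
Numerically q_2/q_1 = 0.03715, so q_1* = 100/(9 + 10.25·0.03715) = 10.6601 and q_2* = 0.03715·10.6601 = 0.396.

q_1* = 10.6601, q_2* = 0.396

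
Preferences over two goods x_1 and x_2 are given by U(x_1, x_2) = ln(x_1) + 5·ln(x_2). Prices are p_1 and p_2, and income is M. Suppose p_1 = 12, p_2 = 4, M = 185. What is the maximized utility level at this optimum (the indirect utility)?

V = 19.2024

The MRS is (1/5)·x_2/x_1. Set MRS = p_1/p_2.
Rearranging, p_2·x_2 = 5·p_1·x_1. Substituting into the budget gives p_1·x_1·(1 + 5) = M.
Demand: x_1*(p_1,p_2,M) = 1/6·M/p_1 and x_2* = 5/6·M/p_2.
At p_1=12, p_2=4, M=185: x_1* = 1/6·185/12 = 2.5694, x_2* = 38.5417.
Utility at the optimum: U(2.5694, 38.5417) = 19.2024.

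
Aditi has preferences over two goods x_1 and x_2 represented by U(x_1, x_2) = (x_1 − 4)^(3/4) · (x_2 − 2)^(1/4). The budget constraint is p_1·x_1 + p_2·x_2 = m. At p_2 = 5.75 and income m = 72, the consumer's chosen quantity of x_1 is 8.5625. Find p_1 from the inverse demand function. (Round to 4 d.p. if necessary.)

p_1 = 6

MRS = 3·(x_2−2)/(x_1−4). Tangency with p_1/p_2 gives x_2−2 = (1/3)·(p_1/p_2)·(x_1−4).
Substituting into the budget: x_1* = 4 + 0.75·(m − 4·p_1 − 2·p_2)/p_1, and x_2* = 2 + 0.25·(…)/p_2.
Set x_1* = 8.5625 in the demand function and solve for p_1: p_1 = 6.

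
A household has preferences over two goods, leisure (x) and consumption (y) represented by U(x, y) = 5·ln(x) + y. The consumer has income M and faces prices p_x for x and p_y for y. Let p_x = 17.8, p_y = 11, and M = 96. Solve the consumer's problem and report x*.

Set MRS = p_x/p_y: (5/x)/1 = p_x/p_y.
So x*(p_x,p_y) = 5·p_y/p_x, independent of income; and y* = (M − 5·p_y)/p_y.
At the given prices: x* = 5·11/17.8 = 3.0899.

x* = 3.0899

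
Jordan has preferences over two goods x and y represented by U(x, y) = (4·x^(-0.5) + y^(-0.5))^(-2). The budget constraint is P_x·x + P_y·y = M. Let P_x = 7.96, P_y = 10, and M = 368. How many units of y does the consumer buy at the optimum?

MRS = MU_x/MU_y = 4·(y/x)^(1.5). Set equal to P_x/P_y.
Solve for the ratio: y/x = [(1/4)·P_x/P_y]^(2/3).
Substitute y = (y/x)·x into the budget: x* = M/(P_x + P_y·(y/x)).
Numerically y/x = 0.340854, so x* = 368/(7.96 + 10·0.340854) = 32.37 and y* = 0.340854·32.37 = 11.0335.

y* = 11.0335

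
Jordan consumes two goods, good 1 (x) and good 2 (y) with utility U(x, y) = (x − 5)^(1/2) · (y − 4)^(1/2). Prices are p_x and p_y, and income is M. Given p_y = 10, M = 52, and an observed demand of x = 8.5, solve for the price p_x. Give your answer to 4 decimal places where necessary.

p_x = 1

This is Cobb-Douglas in (x−5, y−4): tangency gives 0.5·p_y·(y−4) = 0.5·p_x·(x−5).
After buying the subsistence bundle (5, 4), a share 0.5 of the remaining income goes to x: x* = 5 + 0.5·(M − 5p_x − 4p_y)/p_x.
Set x* = 8.5 in the demand function and solve for p_x: p_x = 1.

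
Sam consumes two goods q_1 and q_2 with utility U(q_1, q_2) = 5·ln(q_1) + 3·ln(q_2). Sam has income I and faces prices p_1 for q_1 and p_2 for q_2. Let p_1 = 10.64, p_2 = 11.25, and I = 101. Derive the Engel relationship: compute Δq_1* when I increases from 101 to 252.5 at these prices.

MU_q_1/MU_q_2 = (5·q_2)/(3·q_1); tangency sets this equal to p_1/p_2.
Rearranging, p_2·q_2 = (3/5)·p_1·q_1. Substituting into the budget gives p_1·q_1·(1 + (3/5)) = I.
Demand: q_1*(p_1,p_2,I) = 0.625·I/p_1 and q_2* = 0.375·I/p_2.
At p_1=10.64, p_2=11.25, I=101: q_1* = 0.625·101/10.64 = 5.9328.
At I' = 252.5: q_1* = 14.832. Change: 14.832 − 5.9328 = 8.8992.

Δq_1* = 8.8992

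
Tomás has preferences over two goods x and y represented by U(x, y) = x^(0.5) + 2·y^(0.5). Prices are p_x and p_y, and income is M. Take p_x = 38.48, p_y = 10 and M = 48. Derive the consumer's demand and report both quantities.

x* = 0.0761, y* = 4.5072

Substitute y = (y/x)·x into the budget: x* = M/(p_x + p_y·(y/x)).
Numerically y/x = 59.228416, so x* = 48/(38.48 + 10·59.228416) = 0.0761 and y* = 59.228416·0.0761 = 4.5072.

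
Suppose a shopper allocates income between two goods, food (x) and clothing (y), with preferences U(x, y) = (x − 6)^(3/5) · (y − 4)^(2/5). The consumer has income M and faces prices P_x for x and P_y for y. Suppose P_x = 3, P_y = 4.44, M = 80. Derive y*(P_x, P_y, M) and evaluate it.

Let x' = x−6, y' = y−4. MRS = (3/2)·y'/x' = P_x/P_y.
After buying the subsistence bundle (6, 4), a share 0.6 of the remaining income goes to x: x* = 6 + 0.6·(M − 6P_x − 4P_y)/P_x.
Discretionary income = 80 − 6·3 − 4·4.44 = 44.24; y* = 4 + 0.4·44.24/4.44 = 7.9856.

y* = 7.9856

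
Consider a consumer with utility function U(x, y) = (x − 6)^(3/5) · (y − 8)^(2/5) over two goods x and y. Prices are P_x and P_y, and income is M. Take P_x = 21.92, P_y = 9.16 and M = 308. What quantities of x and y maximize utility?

x* = 8.8248, y* = 12.5066

This is Cobb-Douglas in (x−6, y−8): tangency gives 0.6·P_y·(y−8) = 0.4·P_x·(x−6).
After buying the subsistence bundle (6, 8), a share 0.6 of the remaining income goes to x: x* = 6 + 0.6·(M − 6P_x − 8P_y)/P_x.
Discretionary income = 308 − 6·21.92 − 8·9.16 = 103.2; x* = 6 + 0.6·103.2/21.92 = 8.8248; y* = 8 + 0.4·103.2/9.16 = 12.5066.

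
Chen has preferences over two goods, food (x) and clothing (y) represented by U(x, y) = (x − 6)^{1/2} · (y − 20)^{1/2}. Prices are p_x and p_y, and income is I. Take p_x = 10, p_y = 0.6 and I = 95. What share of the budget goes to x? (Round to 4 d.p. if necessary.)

Let x' = x−6, y' = y−20. MRS = y'/x' = p_x/p_y.
After buying the subsistence bundle (6, 20), a share 0.5 of the remaining income goes to x: x* = 6 + 0.5·(I − 6p_x − 20p_y)/p_x.
Discretionary income = 95 − 6·10 − 20·0.6 = 23; x* = 6 + 0.5·23/10 = 7.15; y* = 20 + 0.5·23/0.6 = 39.1667.
Expenditure on x: 10·7.15 = 71.5; share = 0.7526.

share on x = 0.7526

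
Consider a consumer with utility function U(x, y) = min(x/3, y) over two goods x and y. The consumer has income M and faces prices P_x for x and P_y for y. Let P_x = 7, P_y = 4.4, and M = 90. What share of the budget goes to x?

With perfect complements, no substitution: consume in ratio x:y = 3:1.
Budget: P_x·x + P_y·(1/3)·x = M, so (3·P_x + P_y)·x = 3·M.
Demand: x*(P_x,P_y,M) = 3·M/(3·P_x + P_y), y* = M/(3·P_x + P_y).
Here 3·7 + 4.4 = 25.4, giving x* = 10.6299 and y* = 3.5433.
Expenditure on x: 7·10.6299 = 74.4094; share = 0.8268.

share on x = 0.8268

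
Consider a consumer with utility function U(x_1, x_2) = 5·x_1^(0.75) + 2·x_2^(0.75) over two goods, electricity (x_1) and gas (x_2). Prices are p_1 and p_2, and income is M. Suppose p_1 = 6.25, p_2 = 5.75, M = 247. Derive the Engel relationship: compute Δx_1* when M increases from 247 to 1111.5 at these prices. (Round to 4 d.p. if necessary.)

MU_x_1 ∝ 5·x_1^(-0.25), MU_x_2 ∝ 2·x_2^(-0.25), so MRS = (5/2)·(x_2/x_1)^(0.25) = p_1/p_2.
Solve for the ratio: x_2/x_1 = [(2/5)·p_1/p_2]^(4).
Substitute x_2 = (x_2/x_1)·x_1 into the budget: x_1* = M/(p_1 + p_2·(x_2/x_1)).
Numerically x_2/x_1 = 0.035735, so x_1* = 247/(6.25 + 5.75·0.035735) = 38.2621.
At M' = 1111.5: x_1* = 172.1795. Change: 172.1795 − 38.2621 = 133.9174.

Δx_1* = 133.9174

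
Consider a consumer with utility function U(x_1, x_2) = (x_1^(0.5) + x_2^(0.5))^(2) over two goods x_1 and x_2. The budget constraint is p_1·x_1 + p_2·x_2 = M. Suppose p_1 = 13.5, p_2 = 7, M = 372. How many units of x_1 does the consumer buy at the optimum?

x_1* = 9.4092

With the ratio pinned down, the budget gives x_1* = M/(p_1 + p_2·(x_2/x_1)) and x_2* = (x_2/x_1)·x_1*.
Numerically x_2/x_1 = 3.719388, so x_1* = 372/(13.5 + 7·3.719388) = 9.4092.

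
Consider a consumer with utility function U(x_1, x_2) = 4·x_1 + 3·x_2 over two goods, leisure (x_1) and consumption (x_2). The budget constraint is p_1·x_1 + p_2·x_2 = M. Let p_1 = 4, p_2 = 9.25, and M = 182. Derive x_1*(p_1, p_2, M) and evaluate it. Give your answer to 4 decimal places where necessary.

x_1* = 45.5

Numerically: x_1* = 45.5, x_2* = 0.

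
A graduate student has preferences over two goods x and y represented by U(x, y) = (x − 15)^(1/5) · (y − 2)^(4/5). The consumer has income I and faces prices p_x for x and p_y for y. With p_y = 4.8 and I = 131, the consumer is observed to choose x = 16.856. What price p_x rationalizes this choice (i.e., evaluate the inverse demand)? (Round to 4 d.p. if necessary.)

This is Cobb-Douglas in (x−15, y−2): tangency gives 0.2·p_y·(y−2) = 0.8·p_x·(x−15).
Substituting into the budget: x* = 15 + 0.2·(I − 15·p_x − 2·p_y)/p_x, and y* = 2 + 0.8·(…)/p_y.
Set x* = 16.856 in the demand function and solve for p_x: p_x = 5.

p_x = 5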